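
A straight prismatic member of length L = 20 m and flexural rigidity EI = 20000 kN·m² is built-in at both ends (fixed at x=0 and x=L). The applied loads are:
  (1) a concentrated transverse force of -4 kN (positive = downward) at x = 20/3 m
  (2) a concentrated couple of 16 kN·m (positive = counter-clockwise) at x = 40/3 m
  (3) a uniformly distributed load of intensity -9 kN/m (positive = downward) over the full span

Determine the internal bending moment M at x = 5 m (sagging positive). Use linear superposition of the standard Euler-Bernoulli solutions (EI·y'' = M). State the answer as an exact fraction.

Load 1 — point force P=-4 kN at a=20/3 m (b=L-a=40/3):
  M_1 = Pb²(3a+b)x/L³ - Pab²/L²  [x≤a] = (-4)·(40/3)²·(3·(20/3)+(40/3))·5/20³ - (-4)·(20/3)·(40/3)²/20² = -80/27 kN·m
Load 2 — applied couple M₀=16 kN·m at a=40/3 m (b=L-a=20/3):
  M_2 = R_Ax - M_A  [x≤a] with R_A=16/15, M_A=16/3 = (16/15)·5 - (16/3) = 0 kN·m
Load 3 — uniform load w=-9 kN/m over full span:
  M_3 = wLx/2 - wL²/12 - wx²/2 = (-9)·20·5/2 - (-9)·20²/12 - (-9)·5²/2 = -75/2 kN·m
Superposition: M = Σ M_i = -2185/54 kN·m ≈ -40.462963 kN·m

M(5) = -2185/54 kN·m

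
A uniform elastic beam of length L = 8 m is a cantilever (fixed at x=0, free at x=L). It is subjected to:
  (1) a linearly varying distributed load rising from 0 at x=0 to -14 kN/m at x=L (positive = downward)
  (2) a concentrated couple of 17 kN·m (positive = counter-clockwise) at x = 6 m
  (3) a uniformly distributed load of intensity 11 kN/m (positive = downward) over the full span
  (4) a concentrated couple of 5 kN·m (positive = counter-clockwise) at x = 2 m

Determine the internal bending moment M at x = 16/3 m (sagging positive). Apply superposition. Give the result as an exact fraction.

Load 1 — triangular load w₀=-14 kN/m (0→w₀ over full span):
  M_1 = w₀Lx/2 - w₀L²/3 - w₀x³/(6L) = (-14)·8·(16/3)/2 - (-14)·8²/3 - (-14)·(16/3)³/(6·8) = 3584/81 kN·m
Load 2 — applied couple M₀=17 kN·m at a=6 m (b=L-a=2):
  M_2 = M₀  [x≤a] = 17 = 17 kN·m
Load 3 — uniform load w=11 kN/m over full span:
  M_3 = -w(L-x)²/2 = -11·(8-(16/3))²/2 = -352/9 kN·m
Load 4 — applied couple M₀=5 kN·m at a=2 m (b=L-a=6):
  M_4 = 0  [x>a] = 0 kN·m
Superposition: M = Σ M_i = 1793/81 kN·m ≈ 22.135802 kN·m

M(16/3) = 1793/81 kN·m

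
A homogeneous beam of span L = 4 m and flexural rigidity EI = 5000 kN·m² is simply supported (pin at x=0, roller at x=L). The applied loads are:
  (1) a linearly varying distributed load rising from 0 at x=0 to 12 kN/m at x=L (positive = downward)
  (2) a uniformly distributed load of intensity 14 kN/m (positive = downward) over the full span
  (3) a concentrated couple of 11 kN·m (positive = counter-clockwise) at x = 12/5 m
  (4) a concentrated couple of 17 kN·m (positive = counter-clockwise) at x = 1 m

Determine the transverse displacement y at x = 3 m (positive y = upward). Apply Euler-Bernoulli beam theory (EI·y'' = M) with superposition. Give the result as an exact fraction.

y(3) = -4067/500000 m

Load 1 — triangular load w₀=12 kN/m (0→w₀ over full span):
  y_1 = -w₀x(7L⁴-10L²x²+3x⁴)/(360LEI) = -12·3·(7·4⁴-10·4²·3²+3·3⁴)/(360·4·5000) = -119/40000 m
Load 2 — uniform load w=14 kN/m over full span:
  y_2 = -wx(L³-2Lx²+x³)/(24EI) = -14·3·(4³-2·4·3²+3³)/(24·5000) = -133/20000 m
Load 3 — applied couple M₀=11 kN·m at a=12/5 m (b=L-a=8/5):
  y_3 = (M₀x³/(6L)-M₀(x-a)²/2+C₁x)/EI  [x>a] with C₁=M₀(3b²-L²)/(6L)=-286/75 = (11·3³/(6·4)-11·(3-(12/5))²/2+(-286/75)·3)/5000 = -209/1000000 m
Load 4 — applied couple M₀=17 kN·m at a=1 m (b=L-a=3):
  y_4 = (M₀x³/(6L)-M₀(x-a)²/2+C₁x)/EI  [x>a] with C₁=M₀(3b²-L²)/(6L)=187/24 = (17·3³/(6·4)-17·(3-1)²/2+(187/24)·3)/5000 = 17/10000 m
Superposition: y = Σ y_i = -4067/500000 m ≈ -0.008134 m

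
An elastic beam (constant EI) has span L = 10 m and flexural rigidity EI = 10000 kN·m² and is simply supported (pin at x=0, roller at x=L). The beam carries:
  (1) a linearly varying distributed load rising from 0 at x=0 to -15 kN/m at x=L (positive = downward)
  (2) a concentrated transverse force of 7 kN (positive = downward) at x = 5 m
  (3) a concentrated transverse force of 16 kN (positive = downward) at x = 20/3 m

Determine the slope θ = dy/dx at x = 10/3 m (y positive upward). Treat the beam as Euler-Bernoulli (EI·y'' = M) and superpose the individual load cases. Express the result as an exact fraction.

θ(10/3) = 5/576 rad

Load 1 — triangular load w₀=-15 kN/m (0→w₀ over full span):
  θ_1 = -w₀(7L⁴-30L²x²+15x⁴)/(360LEI) = -(-15)·(7·10⁴-30·10²·(10/3)²+15·(10/3)⁴)/(360·10·10000) = 13/810 rad
Load 2 — point force P=7 kN at a=5 m (b=L-a=5):
  θ_2 = -Pb(L²-b²-3x²)/(6LEI)  [x≤a] = -7·5·(10²-5²-3·(10/3)²)/(6·10·10000) = -7/2880 rad
Load 3 — point force P=16 kN at a=20/3 m (b=L-a=10/3):
  θ_3 = -Pb(L²-b²-3x²)/(6LEI)  [x≤a] = -16·(10/3)·(10²-(10/3)²-3·(10/3)²)/(6·10·10000) = -2/405 rad
Superposition: θ = Σ θ_i = 5/576 rad ≈ 0.008681 rad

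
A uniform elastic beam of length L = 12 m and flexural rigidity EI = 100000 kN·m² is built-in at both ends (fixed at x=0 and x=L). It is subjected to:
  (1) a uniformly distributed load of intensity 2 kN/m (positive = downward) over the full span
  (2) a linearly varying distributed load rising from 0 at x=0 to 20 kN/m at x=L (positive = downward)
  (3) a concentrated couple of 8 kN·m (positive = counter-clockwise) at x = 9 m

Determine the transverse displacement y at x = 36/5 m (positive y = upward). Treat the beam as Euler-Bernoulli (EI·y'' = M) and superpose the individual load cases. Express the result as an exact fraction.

y(36/5) = -496287/78125000 m

Load 1 — uniform load w=2 kN/m over full span:
  y_1 = -wx²(L-x)²/(24EI) = -2·(36/5)²·(12-(36/5))²/(24·100000) = -1944/1953125 m
Load 2 — triangular load w₀=20 kN/m (0→w₀ over full span):
  y_2 = -w₀x²(L-x)²(x+2L)/(120LEI) = -20·(36/5)²·(12-(36/5))²·((36/5)+2·12)/(120·12·100000) = -50544/9765625 m
Load 3 — applied couple M₀=8 kN·m at a=9 m (b=L-a=3):
  y_3 = (R_Ax³/6 - M_Ax²/2)/EI  [x≤a] with R_A=3/4, M_A=5/2 = ((3/4)·(36/5)³/6 - (5/2)·(36/5)²/2)/100000 = -567/3125000 m
Superposition: y = Σ y_i = -496287/78125000 m ≈ -0.006352 m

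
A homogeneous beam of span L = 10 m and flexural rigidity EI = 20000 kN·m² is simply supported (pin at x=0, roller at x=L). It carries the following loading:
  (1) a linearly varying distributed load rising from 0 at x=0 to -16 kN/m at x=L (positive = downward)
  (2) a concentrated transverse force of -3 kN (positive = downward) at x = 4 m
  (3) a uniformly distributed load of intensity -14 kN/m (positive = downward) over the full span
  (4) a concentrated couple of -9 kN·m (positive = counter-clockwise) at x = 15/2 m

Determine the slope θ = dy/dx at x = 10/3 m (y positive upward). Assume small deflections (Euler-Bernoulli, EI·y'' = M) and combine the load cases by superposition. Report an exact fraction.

θ(10/3) = 9106573/388800000 rad

Load 1 — triangular load w₀=-16 kN/m (0→w₀ over full span):
  θ_1 = -w₀(7L⁴-30L²x²+15x⁴)/(360LEI) = -(-16)·(7·10⁴-30·10²·(10/3)²+15·(10/3)⁴)/(360·10·20000) = 52/6075 rad
Load 2 — point force P=-3 kN at a=4 m (b=L-a=6):
  θ_2 = -Pb(L²-b²-3x²)/(6LEI)  [x≤a] = -(-3)·6·(10²-6²-3·(10/3)²)/(6·10·20000) = 23/50000 rad
Load 3 — uniform load w=-14 kN/m over full span:
  θ_3 = -w(L³-6Lx²+4x³)/(24EI) = -(-14)·(10³-6·10·(10/3)²+4·(10/3)³)/(24·20000) = 91/6480 rad
Load 4 — applied couple M₀=-9 kN·m at a=15/2 m (b=L-a=5/2):
  θ_4 = (M₀x²/(2L)+C₁)/EI  [x≤a] with C₁=M₀(3b²-L²)/(6L)=195/16 = ((-9)·(10/3)²/(2·10)+(195/16))/20000 = 23/64000 rad
Superposition: θ = Σ θ_i = 9106573/388800000 rad ≈ 0.023422 rad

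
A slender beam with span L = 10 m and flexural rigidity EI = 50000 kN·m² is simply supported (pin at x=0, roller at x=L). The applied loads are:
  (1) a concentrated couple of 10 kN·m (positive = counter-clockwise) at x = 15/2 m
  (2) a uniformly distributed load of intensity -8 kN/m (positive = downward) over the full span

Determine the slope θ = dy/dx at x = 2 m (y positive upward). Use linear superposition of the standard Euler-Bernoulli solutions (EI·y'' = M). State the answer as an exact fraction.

θ(2) = 6059/1200000 rad

Load 1 — applied couple M₀=10 kN·m at a=15/2 m (b=L-a=5/2):
  θ_1 = (M₀x²/(2L)+C₁)/EI  [x≤a] with C₁=M₀(3b²-L²)/(6L)=-325/24 = (10·2²/(2·10)+(-325/24))/50000 = -277/1200000 rad
Load 2 — uniform load w=-8 kN/m over full span:
  θ_2 = -w(L³-6Lx²+4x³)/(24EI) = -(-8)·(10³-6·10·2²+4·2³)/(24·50000) = 33/6250 rad
Superposition: θ = Σ θ_i = 6059/1200000 rad ≈ 0.005049 rad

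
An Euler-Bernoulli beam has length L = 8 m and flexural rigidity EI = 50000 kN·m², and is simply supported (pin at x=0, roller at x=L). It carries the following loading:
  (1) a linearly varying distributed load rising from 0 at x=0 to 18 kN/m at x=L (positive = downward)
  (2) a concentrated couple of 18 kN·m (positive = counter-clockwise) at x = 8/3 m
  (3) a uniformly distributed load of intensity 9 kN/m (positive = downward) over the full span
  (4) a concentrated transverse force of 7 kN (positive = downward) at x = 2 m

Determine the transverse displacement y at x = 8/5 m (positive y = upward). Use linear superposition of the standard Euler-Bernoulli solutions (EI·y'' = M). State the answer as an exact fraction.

Load 1 — triangular load w₀=18 kN/m (0→w₀ over full span):
  y_1 = -w₀x(7L⁴-10L²x²+3x⁴)/(360LEI) = -18·(8/5)·(7·8⁴-10·8²·(8/5)²+3·(8/5)⁴)/(360·8·50000) = -264192/48828125 m
Load 2 — applied couple M₀=18 kN·m at a=8/3 m (b=L-a=16/3):
  y_2 = (M₀x³/(6L)+C₁x)/EI  [x≤a] with C₁=M₀(3b²-L²)/(6L)=8 = (18·(8/5)³/(6·8)+8·(8/5))/50000 = 112/390625 m
Load 3 — uniform load w=9 kN/m over full span:
  y_3 = -wx(L³-2Lx²+x³)/(24EI) = -9·(8/5)·(8³-2·8·(8/5)²+(8/5)³)/(24·50000) = -11136/1953125 m
Load 4 — point force P=7 kN at a=2 m (b=L-a=6):
  y_4 = -Pbx(L²-b²-x²)/(6LEI)  [x≤a] = -7·6·(8/5)·(8²-6²-(8/5)²)/(6·8·50000) = -1113/1562500 m
Superposition: y = Σ y_i = -2253493/195312500 m ≈ -0.011538 m

y(8/5) = -2253493/195312500 m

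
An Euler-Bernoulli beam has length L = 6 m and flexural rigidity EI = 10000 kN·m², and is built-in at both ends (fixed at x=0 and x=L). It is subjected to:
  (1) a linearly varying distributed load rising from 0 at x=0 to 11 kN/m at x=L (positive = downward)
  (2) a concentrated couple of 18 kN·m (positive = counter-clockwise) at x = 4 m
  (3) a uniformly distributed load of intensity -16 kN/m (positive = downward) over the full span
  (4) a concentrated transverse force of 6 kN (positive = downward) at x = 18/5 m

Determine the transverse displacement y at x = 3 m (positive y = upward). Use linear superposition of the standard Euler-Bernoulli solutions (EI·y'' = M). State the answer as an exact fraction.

y(3) = 40779/20000000 m

Load 1 — triangular load w₀=11 kN/m (0→w₀ over full span):
  y_1 = -w₀x²(L-x)²(x+2L)/(120LEI) = -11·3²·(6-3)²·(3+2·6)/(120·6·10000) = -297/160000 m
Load 2 — applied couple M₀=18 kN·m at a=4 m (b=L-a=2):
  y_2 = (R_Ax³/6 - M_Ax²/2)/EI  [x≤a] with R_A=4, M_A=6 = (4·3³/6 - 6·3²/2)/10000 = -9/10000 m
Load 3 — uniform load w=-16 kN/m over full span:
  y_3 = -wx²(L-x)²/(24EI) = -(-16)·3²·(6-3)²/(24·10000) = 27/5000 m
Load 4 — point force P=6 kN at a=18/5 m (b=L-a=12/5):
  y_4 = -Pb²x²(3aL-(3a+b)x)/(6L³EI)  [x≤a] = -6·(12/5)²·3²·(3·(18/5)·6-(3·(18/5)+(12/5))·3)/(6·6³·10000) = -189/312500 m
Superposition: y = Σ y_i = 40779/20000000 m ≈ 0.002039 m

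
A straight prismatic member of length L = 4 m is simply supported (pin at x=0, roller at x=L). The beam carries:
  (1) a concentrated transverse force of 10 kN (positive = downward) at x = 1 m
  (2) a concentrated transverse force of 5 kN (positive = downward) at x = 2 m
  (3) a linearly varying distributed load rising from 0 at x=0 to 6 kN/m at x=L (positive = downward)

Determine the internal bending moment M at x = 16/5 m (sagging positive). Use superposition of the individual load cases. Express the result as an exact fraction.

M(16/5) = 1076/125 kN·m

Load 1 — point force P=10 kN at a=1 m (b=L-a=3):
  M_1 = Pa(L-x)/L  [x>a] = 10·1·(4-(16/5))/4 = 2 kN·m
Load 2 — point force P=5 kN at a=2 m (b=L-a=2):
  M_2 = Pa(L-x)/L  [x>a] = 5·2·(4-(16/5))/4 = 2 kN·m
Load 3 — triangular load w₀=6 kN/m (0→w₀ over full span):
  M_3 = w₀Lx/6 - w₀x³/(6L) = 6·4·(16/5)/6 - 6·(16/5)³/(6·4) = 576/125 kN·m
Superposition: M = Σ M_i = 1076/125 kN·m ≈ 8.608000 kN·m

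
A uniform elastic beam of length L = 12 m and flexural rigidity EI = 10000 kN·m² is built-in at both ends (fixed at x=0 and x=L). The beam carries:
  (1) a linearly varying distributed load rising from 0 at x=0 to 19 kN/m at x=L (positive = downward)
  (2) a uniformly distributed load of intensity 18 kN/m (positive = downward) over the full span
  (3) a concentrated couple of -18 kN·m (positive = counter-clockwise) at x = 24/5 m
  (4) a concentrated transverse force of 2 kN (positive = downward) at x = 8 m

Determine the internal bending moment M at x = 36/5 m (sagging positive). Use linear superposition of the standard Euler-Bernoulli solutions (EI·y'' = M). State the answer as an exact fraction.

Load 1 — triangular load w₀=19 kN/m (0→w₀ over full span):
  M_1 = 3w₀Lx/20 - w₀L²/30 - w₀x³/(6L) = 3·19·12·(36/5)/20 - 19·12²/30 - 19·(36/5)³/(6·12) = 7068/125 kN·m
Load 2 — uniform load w=18 kN/m over full span:
  M_2 = wLx/2 - wL²/12 - wx²/2 = 18·12·(36/5)/2 - 18·12²/12 - 18·(36/5)²/2 = 2376/25 kN·m
Load 3 — applied couple M₀=-18 kN·m at a=24/5 m (b=L-a=36/5):
  M_3 = R_Ax - M_A - M₀  [x>a] with R_A=-54/25, M_A=-54/25 = (-54/25)·(36/5) - (-54/25) - (-18) = 576/125 kN·m
Load 4 — point force P=2 kN at a=8 m (b=L-a=4):
  M_4 = Pb²(3a+b)x/L³ - Pab²/L²  [x≤a] = 2·4²·(3·8+4)·(36/5)/12³ - 2·8·4²/12² = 88/45 kN·m
Superposition: M = Σ M_i = 177916/1125 kN·m ≈ 158.147556 kN·m

M(36/5) = 177916/1125 kN·m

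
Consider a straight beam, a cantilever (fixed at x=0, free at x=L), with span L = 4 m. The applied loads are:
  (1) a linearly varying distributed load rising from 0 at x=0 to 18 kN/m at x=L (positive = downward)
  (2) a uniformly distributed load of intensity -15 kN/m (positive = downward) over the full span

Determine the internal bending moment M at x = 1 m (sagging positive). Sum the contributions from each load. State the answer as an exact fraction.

M(1) = 27/4 kN·m

Load 1 — triangular load w₀=18 kN/m (0→w₀ over full span):
  M_1 = w₀Lx/2 - w₀L²/3 - w₀x³/(6L) = 18·4·1/2 - 18·4²/3 - 18·1³/(6·4) = -243/4 kN·m
Load 2 — uniform load w=-15 kN/m over full span:
  M_2 = -w(L-x)²/2 = -(-15)·(4-1)²/2 = 135/2 kN·m
Superposition: M = Σ M_i = 27/4 kN·m ≈ 6.750000 kN·m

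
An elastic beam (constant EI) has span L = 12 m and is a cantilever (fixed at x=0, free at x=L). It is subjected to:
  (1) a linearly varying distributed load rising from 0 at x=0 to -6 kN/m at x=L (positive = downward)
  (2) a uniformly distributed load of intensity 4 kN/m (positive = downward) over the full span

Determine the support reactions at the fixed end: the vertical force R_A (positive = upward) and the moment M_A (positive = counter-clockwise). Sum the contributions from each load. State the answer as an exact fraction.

Load 1 — triangular load w₀=-6 kN/m (0→w₀ over full span):
  R_A = w₀L/2 = (-6)·12/2 = -36 kN
  M_A = w₀L²/3 = (-6)·12²/3 = -288 kN·m
Load 2 — uniform load w=4 kN/m over full span:
  R_A = wL = 4·12 = 48 kN
  M_A = wL²/2 = 4·12²/2 = 288 kN·m
Superposition: R_A = 12 kN, M_A = 0 kN·m

R_A = 12 kN, M_A = 0 kN·m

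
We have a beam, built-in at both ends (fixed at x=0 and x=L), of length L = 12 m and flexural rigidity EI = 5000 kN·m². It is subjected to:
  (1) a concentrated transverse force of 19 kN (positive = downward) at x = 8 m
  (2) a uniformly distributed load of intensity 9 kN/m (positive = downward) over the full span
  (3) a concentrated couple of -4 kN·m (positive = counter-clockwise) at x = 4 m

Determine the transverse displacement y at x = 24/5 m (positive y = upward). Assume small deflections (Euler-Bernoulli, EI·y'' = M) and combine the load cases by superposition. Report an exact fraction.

y(24/5) = -130916/1171875 m

Load 1 — point force P=19 kN at a=8 m (b=L-a=4):
  y_1 = -Pb²x²(3aL-(3a+b)x)/(6L³EI)  [x≤a] = -19·4²·(24/5)²·(3·8·12-(3·8+4)·(24/5))/(6·12³·5000) = -4864/234375 m
Load 2 — uniform load w=9 kN/m over full span:
  y_2 = -wx²(L-x)²/(24EI) = -9·(24/5)²·(12-(24/5))²/(24·5000) = -34992/390625 m
Load 3 — applied couple M₀=-4 kN·m at a=4 m (b=L-a=8):
  y_3 = (R_Ax³/6 - M_Ax²/2 - M₀(x-a)²/2)/EI  [x>a] with R_A=-4/9, M_A=0 = ((-4/9)·(24/5)³/6 - 0·(24/5)²/2 - (-4)·((24/5)-4)²/2)/5000 = -108/78125 m
Superposition: y = Σ y_i = -130916/1171875 m ≈ -0.111715 m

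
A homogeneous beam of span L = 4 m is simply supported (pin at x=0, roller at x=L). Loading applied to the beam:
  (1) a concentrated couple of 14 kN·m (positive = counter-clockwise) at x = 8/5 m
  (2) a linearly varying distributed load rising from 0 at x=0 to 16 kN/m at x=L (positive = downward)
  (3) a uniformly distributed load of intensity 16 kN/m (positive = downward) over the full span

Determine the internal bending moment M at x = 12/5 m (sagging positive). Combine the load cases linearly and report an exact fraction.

M(12/5) = 5188/125 kN·m

Load 1 — applied couple M₀=14 kN·m at a=8/5 m (b=L-a=12/5):
  M_1 = M₀x/L - M₀  [x>a] = 14·(12/5)/4 - 14 = -28/5 kN·m
Load 2 — triangular load w₀=16 kN/m (0→w₀ over full span):
  M_2 = w₀Lx/6 - w₀x³/(6L) = 16·4·(12/5)/6 - 16·(12/5)³/(6·4) = 2048/125 kN·m
Load 3 — uniform load w=16 kN/m over full span:
  M_3 = wx(L-x)/2 = 16·(12/5)·(4-(12/5))/2 = 768/25 kN·m
Superposition: M = Σ M_i = 5188/125 kN·m ≈ 41.504000 kN·m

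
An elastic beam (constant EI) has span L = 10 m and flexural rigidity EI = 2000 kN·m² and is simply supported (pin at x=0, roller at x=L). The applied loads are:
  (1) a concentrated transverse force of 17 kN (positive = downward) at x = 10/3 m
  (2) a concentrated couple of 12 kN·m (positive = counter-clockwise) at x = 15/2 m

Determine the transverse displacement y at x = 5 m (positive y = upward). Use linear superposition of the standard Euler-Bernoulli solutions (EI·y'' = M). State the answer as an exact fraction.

Load 1 — point force P=17 kN at a=10/3 m (b=L-a=20/3):
  y_1 = -Pa(L-x)(2Lx-a²-x²)/(6LEI)  [x>a] = -17·(10/3)·(10-5)·(2·10·5-(10/3)²-5²)/(6·10·2000) = -391/2592 m
Load 2 — applied couple M₀=12 kN·m at a=15/2 m (b=L-a=5/2):
  y_2 = (M₀x³/(6L)+C₁x)/EI  [x≤a] with C₁=M₀(3b²-L²)/(6L)=-65/4 = (12·5³/(6·10)+(-65/4)·5)/2000 = -9/320 m
Superposition: y = Σ y_i = -4639/25920 m ≈ -0.178974 m

y(5) = -4639/25920 m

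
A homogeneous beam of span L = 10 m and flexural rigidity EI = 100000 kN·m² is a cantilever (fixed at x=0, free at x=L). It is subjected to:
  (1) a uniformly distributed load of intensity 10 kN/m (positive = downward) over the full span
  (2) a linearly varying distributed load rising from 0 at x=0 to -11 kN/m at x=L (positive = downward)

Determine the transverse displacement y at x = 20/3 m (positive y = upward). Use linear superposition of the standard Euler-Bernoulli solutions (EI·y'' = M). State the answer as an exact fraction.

Load 1 — uniform load w=10 kN/m over full span:
  y_1 = -wx²(x²-4Lx+6L²)/(24EI) = -10·(20/3)²·((20/3)²-4·10·(20/3)+6·10²)/(24·100000) = -17/243 m
Load 2 — triangular load w₀=-11 kN/m (0→w₀ over full span):
  y_2 = (w₀Lx³/12-w₀L²x²/6-w₀x⁵/(120L))/EI = ((-11)·10·(20/3)³/12-(-11)·10²·(20/3)²/6-(-11)·(20/3)⁵/(120·10))/100000 = 1012/18225 m
Superposition: y = Σ y_i = -263/18225 m ≈ -0.014431 m

y(20/3) = -263/18225 m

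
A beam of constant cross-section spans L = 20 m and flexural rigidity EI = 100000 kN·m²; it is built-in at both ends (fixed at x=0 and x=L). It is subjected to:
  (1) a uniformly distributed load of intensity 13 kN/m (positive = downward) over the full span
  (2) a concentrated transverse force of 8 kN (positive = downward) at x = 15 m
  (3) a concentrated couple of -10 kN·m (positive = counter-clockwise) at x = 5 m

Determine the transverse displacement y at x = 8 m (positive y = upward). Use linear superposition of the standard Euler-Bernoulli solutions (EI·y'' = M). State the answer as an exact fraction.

y(8) = -3113/60000 m

Load 1 — uniform load w=13 kN/m over full span:
  y_1 = -wx²(L-x)²/(24EI) = -13·8²·(20-8)²/(24·100000) = -156/3125 m
Load 2 — point force P=8 kN at a=15 m (b=L-a=5):
  y_2 = -Pb²x²(3aL-(3a+b)x)/(6L³EI)  [x≤a] = -8·5²·8²·(3·15·20-(3·15+5)·8)/(6·20³·100000) = -1/750 m
Load 3 — applied couple M₀=-10 kN·m at a=5 m (b=L-a=15):
  y_3 = (R_Ax³/6 - M_Ax²/2 - M₀(x-a)²/2)/EI  [x>a] with R_A=-9/16, M_A=15/8 = ((-9/16)·8³/6 - (15/8)·8²/2 - (-10)·(8-5)²/2)/100000 = -63/100000 m
Superposition: y = Σ y_i = -3113/60000 m ≈ -0.051883 m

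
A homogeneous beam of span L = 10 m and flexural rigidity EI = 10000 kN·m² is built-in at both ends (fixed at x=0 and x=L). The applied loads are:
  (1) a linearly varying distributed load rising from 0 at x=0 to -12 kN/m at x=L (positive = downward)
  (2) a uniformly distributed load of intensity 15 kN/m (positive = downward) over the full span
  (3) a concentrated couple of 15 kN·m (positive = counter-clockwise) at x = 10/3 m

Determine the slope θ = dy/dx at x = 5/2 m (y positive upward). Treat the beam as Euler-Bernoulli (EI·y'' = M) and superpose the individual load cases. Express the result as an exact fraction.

θ(5/2) = -167/25600 rad

Load 1 — triangular load w₀=-12 kN/m (0→w₀ over full span):
  θ_1 = -w₀(2x(L-x)(L-2x)(x+2L)+x²(L-x)²)/(120LEI) = -(-12)·(2·(5/2)·(10-(5/2))·(10-2·(5/2))·((5/2)+2·10)+(5/2)²·(10-(5/2))²)/(120·10·10000) = 117/25600 rad
Load 2 — uniform load w=15 kN/m over full span:
  θ_2 = -wx(L-x)(L-2x)/(12EI) = -15·(5/2)·(10-(5/2))·(10-2·(5/2))/(12·10000) = -3/256 rad
Load 3 — applied couple M₀=15 kN·m at a=10/3 m (b=L-a=20/3):
  θ_3 = (R_Ax²/2 - M_Ax)/EI  [x≤a] with R_A=2, M_A=0 = (2·(5/2)²/2 - 0·(5/2))/10000 = 1/1600 rad
Superposition: θ = Σ θ_i = -167/25600 rad ≈ -0.006523 rad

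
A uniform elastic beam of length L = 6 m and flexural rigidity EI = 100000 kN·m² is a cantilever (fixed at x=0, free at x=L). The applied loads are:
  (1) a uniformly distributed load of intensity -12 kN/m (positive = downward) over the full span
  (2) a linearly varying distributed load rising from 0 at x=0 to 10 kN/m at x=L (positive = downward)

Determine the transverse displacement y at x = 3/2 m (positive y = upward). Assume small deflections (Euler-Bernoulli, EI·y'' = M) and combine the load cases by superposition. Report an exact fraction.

Load 1 — uniform load w=-12 kN/m over full span:
  y_1 = -wx²(x²-4Lx+6L²)/(24EI) = -(-12)·(3/2)²·((3/2)²-4·6·(3/2)+6·6²)/(24·100000) = 6561/3200000 m
Load 2 — triangular load w₀=10 kN/m (0→w₀ over full span):
  y_2 = (w₀Lx³/12-w₀L²x²/6-w₀x⁵/(120L))/EI = (10·6·(3/2)³/12-10·6²·(3/2)²/6-10·(3/2)⁵/(120·6))/100000 = -30267/25600000 m
Superposition: y = Σ y_i = 22221/25600000 m ≈ 0.000868 m

y(3/2) = 22221/25600000 m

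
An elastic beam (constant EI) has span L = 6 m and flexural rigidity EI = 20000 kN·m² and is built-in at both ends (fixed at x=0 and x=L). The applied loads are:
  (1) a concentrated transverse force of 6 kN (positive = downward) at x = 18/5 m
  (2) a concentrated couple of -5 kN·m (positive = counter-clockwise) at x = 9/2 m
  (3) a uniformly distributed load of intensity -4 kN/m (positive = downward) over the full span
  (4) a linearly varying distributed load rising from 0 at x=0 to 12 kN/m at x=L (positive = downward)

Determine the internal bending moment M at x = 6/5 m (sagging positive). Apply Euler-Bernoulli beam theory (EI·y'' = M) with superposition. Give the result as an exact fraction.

Load 1 — point force P=6 kN at a=18/5 m (b=L-a=12/5):
  M_1 = Pb²(3a+b)x/L³ - Pab²/L²  [x≤a] = 6·(12/5)²·(3·(18/5)+(12/5))·(6/5)/6³ - 6·(18/5)·(12/5)²/6² = -576/625 kN·m
Load 2 — applied couple M₀=-5 kN·m at a=9/2 m (b=L-a=3/2):
  M_2 = R_Ax - M_A  [x≤a] with R_A=-15/16, M_A=-25/16 = (-15/16)·(6/5) - (-25/16) = 7/16 kN·m
Load 3 — uniform load w=-4 kN/m over full span:
  M_3 = wLx/2 - wL²/12 - wx²/2 = (-4)·6·(6/5)/2 - (-4)·6²/12 - (-4)·(6/5)²/2 = 12/25 kN·m
Load 4 — triangular load w₀=12 kN/m (0→w₀ over full span):
  M_4 = 3w₀Lx/20 - w₀L²/30 - w₀x³/(6L) = 3·12·6·(6/5)/20 - 12·6²/30 - 12·(6/5)³/(6·6) = -252/125 kN·m
Superposition: M = Σ M_i = -20201/10000 kN·m ≈ -2.020100 kN·m

M(6/5) = -20201/10000 kN·m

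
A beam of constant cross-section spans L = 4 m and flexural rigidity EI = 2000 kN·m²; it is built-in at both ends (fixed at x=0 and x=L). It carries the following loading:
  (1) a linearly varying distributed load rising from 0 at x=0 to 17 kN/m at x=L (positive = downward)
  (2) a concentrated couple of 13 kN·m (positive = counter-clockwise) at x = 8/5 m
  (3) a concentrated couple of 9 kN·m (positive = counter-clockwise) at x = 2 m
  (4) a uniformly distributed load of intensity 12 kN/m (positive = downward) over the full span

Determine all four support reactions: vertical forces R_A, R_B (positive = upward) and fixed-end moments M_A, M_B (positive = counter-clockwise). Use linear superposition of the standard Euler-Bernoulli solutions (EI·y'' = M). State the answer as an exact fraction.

R_A = 8451/200 kN, M_A = 8663/300 kN·m, R_B = 7949/200 kN, M_B = -2319/100 kN·m

Load 1 — triangular load w₀=17 kN/m (0→w₀ over full span):
  R_A = 3w₀L/20 = 3·17·4/20 = 51/5 kN
  M_A = w₀L²/30 = 17·4²/30 = 136/15 kN·m
  R_B = 7w₀L/20 = 7·17·4/20 = 119/5 kN
  M_B = -w₀L²/20 = -17·4²/20 = -68/5 kN·m
Load 2 — applied couple M₀=13 kN·m at a=8/5 m (b=L-a=12/5):
  R_A = 6M₀ab/L³ = 6·13·(8/5)·(12/5)/4³ = 117/25 kN
  M_A = M₀b(2a-b)/L² = 13·(12/5)·(2·(8/5)-(12/5))/4² = 39/25 kN·m
  R_B = -6M₀ab/L³ = -6·13·(8/5)·(12/5)/4³ = -117/25 kN
  M_B = M₀a(2b-a)/L² = 13·(8/5)·(2·(12/5)-(8/5))/4² = 104/25 kN·m
Load 3 — applied couple M₀=9 kN·m at a=2 m (b=L-a=2):
  R_A = 6M₀ab/L³ = 6·9·2·2/4³ = 27/8 kN
  M_A = M₀b(2a-b)/L² = 9·2·(2·2-2)/4² = 9/4 kN·m
  R_B = -6M₀ab/L³ = -6·9·2·2/4³ = -27/8 kN
  M_B = M₀a(2b-a)/L² = 9·2·(2·2-2)/4² = 9/4 kN·m
Load 4 — uniform load w=12 kN/m over full span:
  R_A = wL/2 = 12·4/2 = 24 kN
  M_A = wL²/12 = 12·4²/12 = 16 kN·m
  R_B = wL/2 = 12·4/2 = 24 kN
  M_B = -wL²/12 = -12·4²/12 = -16 kN·m
Superposition: R_A = 8451/200 kN, M_A = 8663/300 kN·m, R_B = 7949/200 kN, M_B = -2319/100 kN·m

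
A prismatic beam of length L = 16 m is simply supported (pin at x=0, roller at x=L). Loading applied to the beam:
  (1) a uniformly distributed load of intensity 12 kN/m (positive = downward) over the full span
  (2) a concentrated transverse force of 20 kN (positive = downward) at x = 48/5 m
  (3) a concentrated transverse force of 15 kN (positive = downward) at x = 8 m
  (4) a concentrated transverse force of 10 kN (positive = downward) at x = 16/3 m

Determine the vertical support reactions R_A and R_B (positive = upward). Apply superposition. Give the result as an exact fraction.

R_A = 709/6 kN, R_B = 713/6 kN

Load 1 — uniform load w=12 kN/m over full span:
  R_A = wL/2 = 12·16/2 = 96 kN
  R_B = wL/2 = 12·16/2 = 96 kN
Load 2 — point force P=20 kN at a=48/5 m (b=L-a=32/5):
  R_A = Pb/L = 20·(32/5)/16 = 8 kN
  R_B = Pa/L = 20·(48/5)/16 = 12 kN
Load 3 — point force P=15 kN at a=8 m (b=L-a=8):
  R_A = Pb/L = 15·8/16 = 15/2 kN
  R_B = Pa/L = 15·8/16 = 15/2 kN
Load 4 — point force P=10 kN at a=16/3 m (b=L-a=32/3):
  R_A = Pb/L = 10·(32/3)/16 = 20/3 kN
  R_B = Pa/L = 10·(16/3)/16 = 10/3 kN
Superposition: R_A = 709/6 kN, R_B = 713/6 kN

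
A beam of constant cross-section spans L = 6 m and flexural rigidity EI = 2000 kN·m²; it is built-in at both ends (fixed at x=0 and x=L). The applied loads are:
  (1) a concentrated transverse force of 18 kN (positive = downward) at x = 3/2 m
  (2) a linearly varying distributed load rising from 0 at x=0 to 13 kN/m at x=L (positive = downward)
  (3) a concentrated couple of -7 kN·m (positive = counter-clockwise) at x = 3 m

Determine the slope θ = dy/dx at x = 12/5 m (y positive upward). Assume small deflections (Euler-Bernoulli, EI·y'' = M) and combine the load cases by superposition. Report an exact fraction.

Load 1 — point force P=18 kN at a=3/2 m (b=L-a=9/2):
  θ_1 = Pa²(L-x)(2bL-(3b+a)(L-x))/(2L³EI)  [x>a] = 18·(3/2)²·(6-(12/5))·(2·(9/2)·6-(3·(9/2)+(3/2))·(6-(12/5)))/(2·6³·2000) = 0 rad
Load 2 — triangular load w₀=13 kN/m (0→w₀ over full span):
  θ_2 = -w₀(2x(L-x)(L-2x)(x+2L)+x²(L-x)²)/(120LEI) = -13·(2·(12/5)·(6-(12/5))·(6-2·(12/5))·((12/5)+2·6)+(12/5)²·(6-(12/5))²)/(120·6·2000) = -1053/312500 rad
Load 3 — applied couple M₀=-7 kN·m at a=3 m (b=L-a=3):
  θ_3 = (R_Ax²/2 - M_Ax)/EI  [x≤a] with R_A=-7/4, M_A=-7/4 = ((-7/4)·(12/5)²/2 - (-7/4)·(12/5))/2000 = -21/50000 rad
Superposition: θ = Σ θ_i = -4737/1250000 rad ≈ -0.003790 rad

θ(12/5) = -4737/1250000 rad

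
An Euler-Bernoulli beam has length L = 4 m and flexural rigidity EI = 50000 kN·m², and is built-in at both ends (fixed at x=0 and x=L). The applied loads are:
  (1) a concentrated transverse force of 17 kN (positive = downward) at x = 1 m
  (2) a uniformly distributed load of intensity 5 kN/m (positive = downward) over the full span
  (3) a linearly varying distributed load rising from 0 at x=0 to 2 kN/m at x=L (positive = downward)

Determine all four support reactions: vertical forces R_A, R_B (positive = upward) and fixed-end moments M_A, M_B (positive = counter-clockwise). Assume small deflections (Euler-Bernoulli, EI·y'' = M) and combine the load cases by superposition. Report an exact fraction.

Load 1 — point force P=17 kN at a=1 m (b=L-a=3):
  R_A = Pb²(3a+b)/L³ = 17·3²·(3·1+3)/4³ = 459/32 kN
  M_A = Pab²/L² = 17·1·3²/4² = 153/16 kN·m
  R_B = Pa²(a+3b)/L³ = 17·1²·(1+3·3)/4³ = 85/32 kN
  M_B = -Pa²b/L² = -17·1²·3/4² = -51/16 kN·m
Load 2 — uniform load w=5 kN/m over full span:
  R_A = wL/2 = 5·4/2 = 10 kN
  M_A = wL²/12 = 5·4²/12 = 20/3 kN·m
  R_B = wL/2 = 5·4/2 = 10 kN
  M_B = -wL²/12 = -5·4²/12 = -20/3 kN·m
Load 3 — triangular load w₀=2 kN/m (0→w₀ over full span):
  R_A = 3w₀L/20 = 3·2·4/20 = 6/5 kN
  M_A = w₀L²/30 = 2·4²/30 = 16/15 kN·m
  R_B = 7w₀L/20 = 7·2·4/20 = 14/5 kN
  M_B = -w₀L²/20 = -2·4²/20 = -8/5 kN·m
Superposition: R_A = 4087/160 kN, M_A = 4151/240 kN·m, R_B = 2473/160 kN, M_B = -2749/240 kN·m

R_A = 4087/160 kN, M_A = 4151/240 kN·m, R_B = 2473/160 kN, M_B = -2749/240 kN·m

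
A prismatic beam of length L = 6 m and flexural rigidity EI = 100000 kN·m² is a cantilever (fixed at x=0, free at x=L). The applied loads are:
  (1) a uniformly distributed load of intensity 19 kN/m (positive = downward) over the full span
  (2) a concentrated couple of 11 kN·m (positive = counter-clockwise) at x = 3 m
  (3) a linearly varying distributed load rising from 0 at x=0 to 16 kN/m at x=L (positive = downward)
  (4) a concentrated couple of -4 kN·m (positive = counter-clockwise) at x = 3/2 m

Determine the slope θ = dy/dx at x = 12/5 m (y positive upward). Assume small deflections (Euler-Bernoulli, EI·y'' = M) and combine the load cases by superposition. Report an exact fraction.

θ(12/5) = -263157/31250000 rad

Load 1 — uniform load w=19 kN/m over full span:
  θ_1 = -wx(x²-3Lx+3L²)/(6EI) = -19·(12/5)·((12/5)²-3·6·(12/5)+3·6²)/(6·100000) = -8379/1562500 rad
Load 2 — applied couple M₀=11 kN·m at a=3 m (b=L-a=3):
  θ_2 = M₀x/EI  [x≤a] = 11·(12/5)/100000 = 33/125000 rad
Load 3 — triangular load w₀=16 kN/m (0→w₀ over full span):
  θ_3 = (w₀Lx²/4-w₀L²x/3-w₀x⁴/(24L))/EI = (16·6·(12/5)²/4-16·6²·(12/5)/3-16·(12/5)⁴/(24·6))/100000 = -6372/1953125 rad
Load 4 — applied couple M₀=-4 kN·m at a=3/2 m (b=L-a=9/2):
  θ_4 = M₀a/EI  [x>a] = (-4)·(3/2)/100000 = -3/50000 rad
Superposition: θ = Σ θ_i = -263157/31250000 rad ≈ -0.008421 rad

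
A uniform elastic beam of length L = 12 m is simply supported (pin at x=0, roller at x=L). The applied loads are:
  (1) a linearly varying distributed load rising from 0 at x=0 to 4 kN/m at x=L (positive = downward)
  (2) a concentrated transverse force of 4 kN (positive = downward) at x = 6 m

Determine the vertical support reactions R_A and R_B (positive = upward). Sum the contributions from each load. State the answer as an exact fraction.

R_A = 10 kN, R_B = 18 kN

Load 1 — triangular load w₀=4 kN/m (0→w₀ over full span):
  R_A = w₀L/6 = 4·12/6 = 8 kN
  R_B = w₀L/3 = 4·12/3 = 16 kN
Load 2 — point force P=4 kN at a=6 m (b=L-a=6):
  R_A = Pb/L = 4·6/12 = 2 kN
  R_B = Pa/L = 4·6/12 = 2 kN
Superposition: R_A = 10 kN, R_B = 18 kN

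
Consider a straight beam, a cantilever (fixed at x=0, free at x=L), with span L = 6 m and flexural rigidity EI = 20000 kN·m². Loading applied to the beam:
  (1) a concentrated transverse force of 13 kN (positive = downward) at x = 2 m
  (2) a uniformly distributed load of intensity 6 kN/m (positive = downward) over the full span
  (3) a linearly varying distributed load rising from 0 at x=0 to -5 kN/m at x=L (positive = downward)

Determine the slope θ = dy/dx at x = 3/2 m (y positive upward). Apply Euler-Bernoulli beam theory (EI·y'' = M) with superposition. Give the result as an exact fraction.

θ(3/2) = -19443/5120000 rad

Load 1 — point force P=13 kN at a=2 m (b=L-a=4):
  θ_1 = -Px(2a-x)/(2EI)  [x≤a] = -13·(3/2)·(2·2-(3/2))/(2·20000) = -39/32000 rad
Load 2 — uniform load w=6 kN/m over full span:
  θ_2 = -wx(x²-3Lx+3L²)/(6EI) = -6·(3/2)·((3/2)²-3·6·(3/2)+3·6²)/(6·20000) = -999/160000 rad
Load 3 — triangular load w₀=-5 kN/m (0→w₀ over full span):
  θ_3 = (w₀Lx²/4-w₀L²x/3-w₀x⁴/(24L))/EI = ((-5)·6·(3/2)²/4-(-5)·6²·(3/2)/3-(-5)·(3/2)⁴/(24·6))/20000 = 3753/1024000 rad
Superposition: θ = Σ θ_i = -19443/5120000 rad ≈ -0.003797 rad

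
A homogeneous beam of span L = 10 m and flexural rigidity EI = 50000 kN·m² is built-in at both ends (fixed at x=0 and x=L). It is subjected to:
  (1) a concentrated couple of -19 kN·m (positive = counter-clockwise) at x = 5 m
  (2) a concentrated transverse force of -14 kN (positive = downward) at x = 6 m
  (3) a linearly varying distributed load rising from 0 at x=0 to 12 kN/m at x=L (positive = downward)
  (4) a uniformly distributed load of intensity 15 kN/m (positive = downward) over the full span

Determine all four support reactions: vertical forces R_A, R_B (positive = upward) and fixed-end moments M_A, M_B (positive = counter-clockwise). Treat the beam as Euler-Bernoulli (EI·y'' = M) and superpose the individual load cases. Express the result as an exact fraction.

R_A = 42611/500 kN, M_A = 14681/100 kN·m, R_B = 55389/500 kN, M_B = -16959/100 kN·m

Load 1 — applied couple M₀=-19 kN·m at a=5 m (b=L-a=5):
  R_A = 6M₀ab/L³ = 6·(-19)·5·5/10³ = -57/20 kN
  M_A = M₀b(2a-b)/L² = (-19)·5·(2·5-5)/10² = -19/4 kN·m
  R_B = -6M₀ab/L³ = -6·(-19)·5·5/10³ = 57/20 kN
  M_B = M₀a(2b-a)/L² = (-19)·5·(2·5-5)/10² = -19/4 kN·m
Load 2 — point force P=-14 kN at a=6 m (b=L-a=4):
  R_A = Pb²(3a+b)/L³ = (-14)·4²·(3·6+4)/10³ = -616/125 kN
  M_A = Pab²/L² = (-14)·6·4²/10² = -336/25 kN·m
  R_B = Pa²(a+3b)/L³ = (-14)·6²·(6+3·4)/10³ = -1134/125 kN
  M_B = -Pa²b/L² = -(-14)·6²·4/10² = 504/25 kN·m
Load 3 — triangular load w₀=12 kN/m (0→w₀ over full span):
  R_A = 3w₀L/20 = 3·12·10/20 = 18 kN
  M_A = w₀L²/30 = 12·10²/30 = 40 kN·m
  R_B = 7w₀L/20 = 7·12·10/20 = 42 kN
  M_B = -w₀L²/20 = -12·10²/20 = -60 kN·m
Load 4 — uniform load w=15 kN/m over full span:
  R_A = wL/2 = 15·10/2 = 75 kN
  M_A = wL²/12 = 15·10²/12 = 125 kN·m
  R_B = wL/2 = 15·10/2 = 75 kN
  M_B = -wL²/12 = -15·10²/12 = -125 kN·m
Superposition: R_A = 42611/500 kN, M_A = 14681/100 kN·m, R_B = 55389/500 kN, M_B = -16959/100 kN·m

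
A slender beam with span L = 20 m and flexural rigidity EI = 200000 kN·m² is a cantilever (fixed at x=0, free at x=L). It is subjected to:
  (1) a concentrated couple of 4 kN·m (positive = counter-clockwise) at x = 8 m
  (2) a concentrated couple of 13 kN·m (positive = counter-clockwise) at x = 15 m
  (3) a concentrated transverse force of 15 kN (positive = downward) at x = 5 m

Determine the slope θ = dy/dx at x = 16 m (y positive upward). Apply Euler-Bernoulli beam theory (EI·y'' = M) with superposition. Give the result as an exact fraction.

θ(16) = 79/400000 rad

Load 1 — applied couple M₀=4 kN·m at a=8 m (b=L-a=12):
  θ_1 = M₀a/EI  [x>a] = 4·8/200000 = 1/6250 rad
Load 2 — applied couple M₀=13 kN·m at a=15 m (b=L-a=5):
  θ_2 = M₀a/EI  [x>a] = 13·15/200000 = 39/40000 rad
Load 3 — point force P=15 kN at a=5 m (b=L-a=15):
  θ_3 = -Pa²/(2EI)  [x>a] = -15·5²/(2·200000) = -3/3200 rad
Superposition: θ = Σ θ_i = 79/400000 rad ≈ 0.000198 rad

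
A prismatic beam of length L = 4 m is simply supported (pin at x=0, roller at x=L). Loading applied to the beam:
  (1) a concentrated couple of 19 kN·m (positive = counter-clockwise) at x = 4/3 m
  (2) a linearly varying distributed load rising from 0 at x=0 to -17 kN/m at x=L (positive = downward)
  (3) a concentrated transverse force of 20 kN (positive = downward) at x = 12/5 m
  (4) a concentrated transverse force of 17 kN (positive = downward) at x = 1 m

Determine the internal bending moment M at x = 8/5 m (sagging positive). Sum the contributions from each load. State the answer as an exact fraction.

Load 1 — applied couple M₀=19 kN·m at a=4/3 m (b=L-a=8/3):
  M_1 = M₀x/L - M₀  [x>a] = 19·(8/5)/4 - 19 = -57/5 kN·m
Load 2 — triangular load w₀=-17 kN/m (0→w₀ over full span):
  M_2 = w₀Lx/6 - w₀x³/(6L) = (-17)·4·(8/5)/6 - (-17)·(8/5)³/(6·4) = -1904/125 kN·m
Load 3 — point force P=20 kN at a=12/5 m (b=L-a=8/5):
  M_3 = Pbx/L  [x≤a] = 20·(8/5)·(8/5)/4 = 64/5 kN·m
Load 4 — point force P=17 kN at a=1 m (b=L-a=3):
  M_4 = Pa(L-x)/L  [x>a] = 17·1·(4-(8/5))/4 = 51/5 kN·m
Superposition: M = Σ M_i = -454/125 kN·m ≈ -3.632000 kN·m

M(8/5) = -454/125 kN·m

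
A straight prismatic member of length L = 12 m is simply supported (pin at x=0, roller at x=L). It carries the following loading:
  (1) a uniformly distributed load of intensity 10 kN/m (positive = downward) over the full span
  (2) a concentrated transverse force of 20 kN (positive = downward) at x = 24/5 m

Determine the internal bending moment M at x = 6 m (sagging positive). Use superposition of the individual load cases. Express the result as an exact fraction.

Load 1 — uniform load w=10 kN/m over full span:
  M_1 = wx(L-x)/2 = 10·6·(12-6)/2 = 180 kN·m
Load 2 — point force P=20 kN at a=24/5 m (b=L-a=36/5):
  M_2 = Pa(L-x)/L  [x>a] = 20·(24/5)·(12-6)/12 = 48 kN·m
Superposition: M = Σ M_i = 228 kN·m ≈ 228.000000 kN·m

M(6) = 228 kN·m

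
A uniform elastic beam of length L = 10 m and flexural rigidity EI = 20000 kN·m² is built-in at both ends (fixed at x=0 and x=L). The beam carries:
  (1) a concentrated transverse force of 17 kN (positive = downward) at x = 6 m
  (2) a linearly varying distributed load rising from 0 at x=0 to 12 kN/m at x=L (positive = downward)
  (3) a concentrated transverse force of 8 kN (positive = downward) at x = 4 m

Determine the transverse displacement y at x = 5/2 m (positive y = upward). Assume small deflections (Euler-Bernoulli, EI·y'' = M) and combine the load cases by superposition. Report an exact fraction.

y(5/2) = -10523/1536000 m

Load 1 — point force P=17 kN at a=6 m (b=L-a=4):
  y_1 = -Pb²x²(3aL-(3a+b)x)/(6L³EI)  [x≤a] = -17·4²·(5/2)²·(3·6·10-(3·6+4)·(5/2))/(6·10³·20000) = -17/9600 m
Load 2 — triangular load w₀=12 kN/m (0→w₀ over full span):
  y_2 = -w₀x²(L-x)²(x+2L)/(120LEI) = -12·(5/2)²·(10-(5/2))²·((5/2)+2·10)/(120·10·20000) = -81/20480 m
Load 3 — point force P=8 kN at a=4 m (b=L-a=6):
  y_3 = -Pb²x²(3aL-(3a+b)x)/(6L³EI)  [x≤a] = -8·6²·(5/2)²·(3·4·10-(3·4+6)·(5/2))/(6·10³·20000) = -9/8000 m
Superposition: y = Σ y_i = -10523/1536000 m ≈ -0.006851 m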